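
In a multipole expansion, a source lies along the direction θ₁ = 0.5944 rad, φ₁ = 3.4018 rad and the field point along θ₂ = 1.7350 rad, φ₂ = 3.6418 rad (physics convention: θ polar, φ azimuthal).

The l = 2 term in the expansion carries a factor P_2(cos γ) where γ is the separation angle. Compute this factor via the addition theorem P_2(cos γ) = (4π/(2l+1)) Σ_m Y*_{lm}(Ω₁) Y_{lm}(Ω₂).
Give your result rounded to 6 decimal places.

-0.258541

Term-by-term m-sum for l=2 (normalisation 4π/5 = 2.513274):
  m=-2: (0.105103, 0.060236) × (0.202997, -0.316437) = (0.040397, -0.021031)  (running Σ = (0.040397, -0.021031))
  m=-1: (-0.346366, -0.092218) × (0.109323, -0.059753) = (-0.043376, 0.010615)  (running Σ = (-0.002980, -0.010416))
  m=0: (0.334050, -0.000000) × (-0.290108, 0.000000) = (-0.096911, 0.000000)  (running Σ = (-0.099890, -0.010416))
  m=1: (0.346366, -0.092218) × (-0.109323, -0.059753) = (-0.043376, -0.010615)  (running Σ = (-0.143267, -0.021031))
  m=2: (0.105103, -0.060236) × (0.202997, 0.316437) = (0.040397, 0.021031)  (running Σ = (-0.102870, 0.000000))
Accumulated sum (-0.102870, 0.000000); after 4π/(2l+1) scaling, (-0.258541, 0.000000) ⇒ P_2 = -0.258541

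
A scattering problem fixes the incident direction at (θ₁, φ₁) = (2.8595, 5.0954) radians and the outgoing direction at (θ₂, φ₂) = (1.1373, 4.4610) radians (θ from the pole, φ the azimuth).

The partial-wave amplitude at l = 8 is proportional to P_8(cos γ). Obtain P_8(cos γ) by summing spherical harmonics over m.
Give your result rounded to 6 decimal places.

-0.039513

Addition theorem: P_8(cos γ) = (4π/17) Σ_m Y*_{lm}(Ω₁) Y_{lm}(Ω₂), m = −8…8:
  [-8]  conj(Y_{8,-8})(Ω₁) = -0.00002 + 0.00000j ; Y_{8,-8}(Ω₂) = -0.10106 + 0.21449j ; Δ = 0.00000 - 0.00000j
  [-7]  conj(Y_{8,-7})(Ω₁) = 0.00011 + 0.00023j ; Y_{8,-7}(Ω₂) = 0.43119 + 0.08245j ; Δ = 0.00003 + 0.00011j
  [-6]  conj(Y_{8,-6})(Ω₁) = 0.00149 - 0.00168j ; Y_{8,-6}(Ω₂) = -0.02161 - 0.34553j ; Δ = -0.00061 - 0.00048j
  [-5]  conj(Y_{8,-5})(Ω₁) = -0.01332 - 0.00477j ; Y_{8,-5}(Ω₂) = 0.07067 - 0.02294j ; Δ = -0.00105 - 0.00003j
  [-4]  conj(Y_{8,-4})(Ω₁) = 0.00254 + 0.06562j ; Y_{8,-4}(Ω₂) = -0.19220 - 0.30302j ; Δ = 0.01940 - 0.01338j
  [-3]  conj(Y_{8,-3})(Ω₁) = 0.20150 - 0.09041j ; Y_{8,-3}(Ω₂) = -0.07009 + 0.07461j ; Δ = -0.00738 + 0.02137j
  [-2]  conj(Y_{8,-2})(Ω₁) = -0.36048 - 0.34677j ; Y_{8,-2}(Ω₂) = -0.26913 - 0.14800j ; Δ = 0.04569 + 0.14668j
  [-1]  conj(Y_{8,-1})(Ω₁) = -0.22822 + 0.56642j ; Y_{8,-1}(Ω₂) = -0.04163 + 0.16211j ; Δ = -0.08232 - 0.06058j
  [+0]  conj(Y_{8,0})(Ω₁) = 0.00344 + 0.00000j ; Y_{8,0}(Ω₂) = -0.28459 + 0.00000j ; Δ = -0.00098 + 0.00000j
  [+1]  conj(Y_{8,1})(Ω₁) = 0.22822 + 0.56642j ; Y_{8,1}(Ω₂) = 0.04163 + 0.16211j ; Δ = -0.08232 + 0.06058j
  [+2]  conj(Y_{8,2})(Ω₁) = -0.36048 + 0.34677j ; Y_{8,2}(Ω₂) = -0.26913 + 0.14800j ; Δ = 0.04569 - 0.14668j
  [+3]  conj(Y_{8,3})(Ω₁) = -0.20150 - 0.09041j ; Y_{8,3}(Ω₂) = 0.07009 + 0.07461j ; Δ = -0.00738 - 0.02137j
  [+4]  conj(Y_{8,4})(Ω₁) = 0.00254 - 0.06562j ; Y_{8,4}(Ω₂) = -0.19220 + 0.30302j ; Δ = 0.01940 + 0.01338j
  [+5]  conj(Y_{8,5})(Ω₁) = 0.01332 - 0.00477j ; Y_{8,5}(Ω₂) = -0.07067 - 0.02294j ; Δ = -0.00105 + 0.00003j
  [+6]  conj(Y_{8,6})(Ω₁) = 0.00149 + 0.00168j ; Y_{8,6}(Ω₂) = -0.02161 + 0.34553j ; Δ = -0.00061 + 0.00048j
  [+7]  conj(Y_{8,7})(Ω₁) = -0.00011 + 0.00023j ; Y_{8,7}(Ω₂) = -0.43119 + 0.08245j ; Δ = 0.00003 - 0.00011j
  [+8]  conj(Y_{8,8})(Ω₁) = -0.00002 - 0.00000j ; Y_{8,8}(Ω₂) = -0.10106 - 0.21449j ; Δ = 0.00000 + 0.00000j
Accumulated sum -0.05345 - 0.00000j; after 4π/(2l+1) scaling, -0.03951 - 0.00000j ⇒ P_8 = -0.039513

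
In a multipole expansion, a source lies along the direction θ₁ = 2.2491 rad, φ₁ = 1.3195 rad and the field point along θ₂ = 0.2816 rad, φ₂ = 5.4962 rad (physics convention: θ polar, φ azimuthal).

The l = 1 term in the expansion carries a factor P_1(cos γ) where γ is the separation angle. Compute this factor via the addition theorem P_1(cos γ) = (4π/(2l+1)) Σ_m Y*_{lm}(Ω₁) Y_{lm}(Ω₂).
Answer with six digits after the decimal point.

-0.713205

Expand P_1 via completeness: Σ_{m} conj(Y_{1,m}) at Ω₁ times Y_{1,m} at Ω₂ —
  term(m=-1) = -0.01318 + 0.02221j   from Y*(Ω₁)=0.06689 + 0.26057j, Y(Ω₂)=0.06778 + 0.06800j
  term(m=+0) = -0.14390 + 0.00000j   from Y*(Ω₁)=-0.30658 + 0.00000j, Y(Ω₂)=0.46936 + 0.00000j
  term(m=+1) = -0.01318 - 0.02221j   from Y*(Ω₁)=-0.06689 + 0.26057j, Y(Ω₂)=-0.06778 + 0.06800j
Accumulated sum -0.17027 + 0.00000j; after 4π/(2l+1) scaling, -0.71320 + 0.00000j ⇒ P_1 = -0.713205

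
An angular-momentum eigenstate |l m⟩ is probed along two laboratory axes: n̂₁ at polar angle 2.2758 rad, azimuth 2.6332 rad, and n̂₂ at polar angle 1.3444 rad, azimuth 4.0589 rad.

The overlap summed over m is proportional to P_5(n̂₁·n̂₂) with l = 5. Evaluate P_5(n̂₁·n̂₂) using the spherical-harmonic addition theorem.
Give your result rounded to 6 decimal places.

-0.071053

Expand P_5 via completeness: Σ_{m} conj(Y_{5,m}) at Ω₁ times Y_{5,m} at Ω₂ —
  m=-5: 0.09818 + 0.06712j × 0.05119 - 0.40463j = 0.03218 - 0.03629j  (running Σ = 0.03218 - 0.03629j)
  m=-4: 0.14286 + 0.28635j × -0.25669 + 0.14958j = -0.07951 - 0.05213j  (running Σ = -0.04732 - 0.08843j)
  m=-3: -0.01937 + 0.42435j × -0.16184 - 0.06646j = 0.03134 - 0.06739j  (running Σ = -0.01598 - 0.15582j)
  m=-2: -0.08709 + 0.14078j × 0.07996 + 0.29604j = -0.04864 - 0.01453j  (running Σ = -0.06462 - 0.17034j)
  m=-1: 0.25053 - 0.13961j × -0.06602 + 0.08621j = -0.00450 + 0.03082j  (running Σ = -0.06912 - 0.13953j)
  m=0: 0.24904 + 0.00000j × 0.30538 + 0.00000j = 0.07605 + 0.00000j  (running Σ = 0.00693 - 0.13953j)
  m=1: -0.25053 - 0.13961j × 0.06602 + 0.08621j = -0.00450 - 0.03082j  (running Σ = 0.00242 - 0.17034j)
  m=2: -0.08709 - 0.14078j × 0.07996 - 0.29604j = -0.04864 + 0.01453j  (running Σ = -0.04622 - 0.15582j)
  m=3: 0.01937 + 0.42435j × 0.16184 - 0.06646j = 0.03134 + 0.06739j  (running Σ = -0.01488 - 0.08843j)
  m=4: 0.14286 - 0.28635j × -0.25669 - 0.14958j = -0.07951 + 0.05213j  (running Σ = -0.09438 - 0.03629j)
  m=5: -0.09818 + 0.06712j × -0.05119 - 0.40463j = 0.03218 + 0.03629j  (running Σ = -0.06220 - 0.00000j)
Accumulated sum -0.06220 - 0.00000j; after 4π/(2l+1) scaling, -0.07105 - 0.00000j ⇒ P_5 = -0.071053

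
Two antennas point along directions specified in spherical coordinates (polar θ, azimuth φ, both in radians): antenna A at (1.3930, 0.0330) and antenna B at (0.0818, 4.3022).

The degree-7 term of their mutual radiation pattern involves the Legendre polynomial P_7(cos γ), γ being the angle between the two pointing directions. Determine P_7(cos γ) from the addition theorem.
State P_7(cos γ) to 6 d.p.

-0.256489

Addition theorem: P_7(cos γ) = (4π/15) Σ_m Y*_{lm}(Ω₁) Y_{lm}(Ω₂), m = −7…7:
  m=-7: 0.43552 + 0.10243j × 0.00000 + 0.00000j = 0.00000 + 0.00000j  (running Σ = 0.00000 + 0.00000j)
  m=-6: 0.29494 + 0.05917j × 0.00000 - 0.00000j = 0.00000 - 0.00000j  (running Σ = 0.00000 - 0.00000j)
  m=-5: -0.19836 - 0.03303j × -0.00001 - 0.00001j = 0.00000 + 0.00000j  (running Σ = 0.00000 + 0.00000j)
  m=-4: -0.31312 - 0.04157j × -0.00002 + 0.00032j = 0.00002 - 0.00010j  (running Σ = 0.00002 - 0.00010j)
  m=-3: 0.11289 + 0.01121j × 0.00447 - 0.00158j = 0.00052 - 0.00013j  (running Σ = 0.00055 - 0.00023j)
  m=-2: 0.31292 + 0.02068j × -0.03325 - 0.03566j = -0.00967 - 0.01185j  (running Σ = -0.00912 - 0.01207j)
  m=-1: -0.07844 - 0.00259j × -0.12727 + 0.29268j = 0.01074 - 0.02263j  (running Σ = 0.00162 - 0.03470j)
  m=0: -0.31172 + 0.00000j × 0.99255 + 0.00000j = -0.30940 + 0.00000j  (running Σ = -0.30778 - 0.03470j)
  m=1: 0.07844 - 0.00259j × 0.12727 + 0.29268j = 0.01074 + 0.02263j  (running Σ = -0.29704 - 0.01207j)
  m=2: 0.31292 - 0.02068j × -0.03325 + 0.03566j = -0.00967 + 0.01185j  (running Σ = -0.30671 - 0.00023j)
  m=3: -0.11289 + 0.01121j × -0.00447 - 0.00158j = 0.00052 + 0.00013j  (running Σ = -0.30618 - 0.00010j)
  m=4: -0.31312 + 0.04157j × -0.00002 - 0.00032j = 0.00002 + 0.00010j  (running Σ = -0.30616 + 0.00000j)
  m=5: 0.19836 - 0.03303j × 0.00001 - 0.00001j = 0.00000 - 0.00000j  (running Σ = -0.30616 - 0.00000j)
  m=6: 0.29494 - 0.05917j × 0.00000 + 0.00000j = 0.00000 + 0.00000j  (running Σ = -0.30616 + 0.00000j)
  m=7: -0.43552 + 0.10243j × -0.00000 + 0.00000j = 0.00000 - 0.00000j  (running Σ = -0.30616 - 0.00000j)
Total Σ_m = -0.30616 - 0.00000j. Multiply by 0.837758: -0.25649 - 0.00000j. P_7(cos γ) = -0.256489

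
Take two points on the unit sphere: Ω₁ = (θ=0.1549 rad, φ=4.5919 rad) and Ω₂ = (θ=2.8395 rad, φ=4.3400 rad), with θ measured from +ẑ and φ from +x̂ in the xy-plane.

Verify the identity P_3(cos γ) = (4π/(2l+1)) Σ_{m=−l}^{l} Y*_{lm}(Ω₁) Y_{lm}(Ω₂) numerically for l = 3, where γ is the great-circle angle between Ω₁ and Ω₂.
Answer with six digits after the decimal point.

Term-by-term m-sum for l=3 (normalisation 4π/7 = 1.795196):
  m=-3: +0.000542+0.001433i × +0.009877-0.004815i = +0.000012+0.000012i  (running Σ = +0.000012+0.000012i)
  m=-2: -0.023340+0.005736i × +0.063500+0.058540i = -0.001818-0.001002i  (running Σ = -0.001806-0.000991i)
  m=-1: -0.023259-0.192106i × -0.124453+0.318609i = +0.064101+0.016498i  (running Σ = +0.062296+0.015507i)
  m=0: +0.693535-0.000000i × -0.554871+0.000000i = -0.384823+0.000000i  (running Σ = -0.322527+0.015507i)
  m=1: +0.023259-0.192106i × +0.124453+0.318609i = +0.064101-0.016498i  (running Σ = -0.258426-0.000991i)
  m=2: -0.023340-0.005736i × +0.063500-0.058540i = -0.001818+0.001002i  (running Σ = -0.260244+0.000012i)
  m=3: -0.000542+0.001433i × -0.009877-0.004815i = +0.000012-0.000012i  (running Σ = -0.260231+0.000000i)
Total Σ_m = -0.260231+0.000000i. Multiply by 1.795196: -0.467166+0.000000i. P_3(cos γ) = -0.467166

-0.467166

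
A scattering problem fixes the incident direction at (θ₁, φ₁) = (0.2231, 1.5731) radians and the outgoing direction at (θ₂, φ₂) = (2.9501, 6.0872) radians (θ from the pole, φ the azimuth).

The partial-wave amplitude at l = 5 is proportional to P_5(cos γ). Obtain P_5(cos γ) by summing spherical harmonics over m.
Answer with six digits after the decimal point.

-0.544330

Term-by-term m-sum for l=5 (normalisation 4π/11 = 1.142397):
  m=-5: Y*=-0.00000 + 0.00025j  Y=0.00006 + 0.00010j  product -0.00000 + 0.00000j
  m=-4: Y*=0.00343 + 0.00003j  Y=-0.00134 - 0.00133j  product -0.00000 - 0.00000j
  m=-3: Y*=0.00020 - 0.02832j  Y=0.01523 + 0.01015j  product 0.00029 - 0.00043j
  m=-2: Y*=-0.14993 - 0.00069j  Y=-0.10534 - 0.04354j  product 0.01576 + 0.00660j
  m=-1: Y*=-0.00109 + 0.47334j  Y=0.41933 + 0.08325j  product -0.03986 + 0.19839j
  m=+0: Y*=0.61697 + 0.00000j  Y=-0.69509 + 0.00000j  product -0.42885 + 0.00000j
  m=+1: Y*=0.00109 + 0.47334j  Y=-0.41933 + 0.08325j  product -0.03986 - 0.19839j
  m=+2: Y*=-0.14993 + 0.00069j  Y=-0.10534 + 0.04354j  product 0.01576 - 0.00660j
  m=+3: Y*=-0.00020 - 0.02832j  Y=-0.01523 + 0.01015j  product 0.00029 + 0.00043j
  m=+4: Y*=0.00343 - 0.00003j  Y=-0.00134 + 0.00133j  product -0.00000 + 0.00000j
  m=+5: Y*=0.00000 + 0.00025j  Y=-0.00006 + 0.00010j  product -0.00000 - 0.00000j
Total Σ_m = -0.47648 - 0.00000j. Multiply by 1.142397: -0.54433 - 0.00000j. P_5(cos γ) = -0.544330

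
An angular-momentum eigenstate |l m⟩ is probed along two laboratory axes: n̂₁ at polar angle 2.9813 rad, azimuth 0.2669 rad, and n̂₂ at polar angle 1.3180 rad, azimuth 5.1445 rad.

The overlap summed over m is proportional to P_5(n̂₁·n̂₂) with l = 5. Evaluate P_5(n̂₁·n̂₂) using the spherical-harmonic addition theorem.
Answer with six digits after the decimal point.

Expand P_5 via completeness: Σ_{m} conj(Y_{5,m}) at Ω₁ times Y_{5,m} at Ω₂ —
  term(m=-5) = (0.000014, 0.000013)   from Y*(Ω₁)=(0.000011, 0.000047), Y(Ω₂)=(0.328205, -0.219637)
  term(m=-4) = (-0.000239, 0.000186)   from Y*(Ω₁)=(-0.000453, -0.000824), Y(Ω₂)=(-0.050647, -0.318602)
  term(m=-3) = (0.000713, 0.001319)   from Y*(Ω₁)=(0.007610, 0.007846), Y(Ω₂)=(0.132078, 0.037189)
  term(m=-2) = (-0.025032, 0.008586)   from Y*(Ω₁)=(-0.070577, -0.041713), Y(Ω₂)=(0.209568, -0.245514)
  term(m=-1) = (0.003928, 0.023560)   from Y*(Ω₁)=(0.359975, 0.098426), Y(Ω₂)=(0.026804, 0.058120)
  term(m=+0) = (-0.242747, -0.000000)   from Y*(Ω₁)=(-0.763630, -0.000000), Y(Ω₂)=(0.317885, 0.000000)
  term(m=+1) = (0.003928, -0.023560)   from Y*(Ω₁)=(-0.359975, 0.098426), Y(Ω₂)=(-0.026804, 0.058120)
  term(m=+2) = (-0.025032, -0.008586)   from Y*(Ω₁)=(-0.070577, 0.041713), Y(Ω₂)=(0.209568, 0.245514)
  term(m=+3) = (0.000713, -0.001319)   from Y*(Ω₁)=(-0.007610, 0.007846), Y(Ω₂)=(-0.132078, 0.037189)
  term(m=+4) = (-0.000239, -0.000186)   from Y*(Ω₁)=(-0.000453, 0.000824), Y(Ω₂)=(-0.050647, 0.318602)
  term(m=+5) = (0.000014, -0.000013)   from Y*(Ω₁)=(-0.000011, 0.000047), Y(Ω₂)=(-0.328205, -0.219637)
Σ over m = (-0.283979, 0.000000); ×(4π/11) → (-0.324417, 0.000000). Real part: -0.324417

-0.324417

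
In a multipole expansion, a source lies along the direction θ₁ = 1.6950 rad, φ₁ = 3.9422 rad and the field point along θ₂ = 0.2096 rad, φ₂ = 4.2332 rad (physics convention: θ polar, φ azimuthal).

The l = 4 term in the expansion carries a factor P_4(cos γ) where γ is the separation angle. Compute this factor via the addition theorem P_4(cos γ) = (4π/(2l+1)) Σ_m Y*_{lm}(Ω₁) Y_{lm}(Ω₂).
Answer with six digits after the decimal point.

Summing Y*_{l m}(θ₁,φ₁)·Y_{l m}(θ₂,φ₂) over m ∈ [−4, 4]; prefactor 4π/(2·4+1) = 1.396263:
  m=-4: Y*=-0.42826 - 0.02609j  Y=-0.00028 + 0.00078j  product 0.00014 - 0.00033j
  m=-3: Y*=-0.11191 + 0.10213j  Y=0.01093 - 0.00146j  product -0.00107 + 0.00128j
  m=-2: Y*=0.00894 - 0.29387j  Y=-0.04743 - 0.06751j  product -0.02026 + 0.01333j
  m=-1: Y*=-0.11713 - 0.12075j  Y=-0.16411 + 0.31585j  product 0.05736 - 0.01718j
  m=+0: Y*=0.26952 + 0.00000j  Y=0.67003 + 0.00000j  product 0.18059 + 0.00000j
  m=+1: Y*=0.11713 - 0.12075j  Y=0.16411 + 0.31585j  product 0.05736 + 0.01718j
  m=+2: Y*=0.00894 + 0.29387j  Y=-0.04743 + 0.06751j  product -0.02026 - 0.01333j
  m=+3: Y*=0.11191 + 0.10213j  Y=-0.01093 - 0.00146j  product -0.00107 - 0.00128j
  m=+4: Y*=-0.42826 + 0.02609j  Y=-0.00028 - 0.00078j  product 0.00014 + 0.00033j
Accumulated sum 0.25292 - 0.00000j; after 4π/(2l+1) scaling, 0.35314 - 0.00000j ⇒ P_4 = 0.353140

0.353140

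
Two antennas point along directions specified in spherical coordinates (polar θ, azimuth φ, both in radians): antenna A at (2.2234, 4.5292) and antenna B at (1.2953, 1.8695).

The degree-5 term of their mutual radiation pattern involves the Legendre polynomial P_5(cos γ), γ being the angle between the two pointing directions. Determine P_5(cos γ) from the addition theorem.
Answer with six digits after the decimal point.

Summing Y*_{l m}(θ₁,φ₁)·Y_{l m}(θ₂,φ₂) over m ∈ [−5, 5]; prefactor 4π/(2·5+1) = 1.142397:
  term(m=-5) = (0.041853, 0.037616)   from Y*(Ω₁)=(-0.116540, -0.089490), Y(Ω₂)=(-0.381834, -0.029566)
  term(m=-4) = (0.042464, 0.113928)   from Y*(Ω₁)=(-0.263989, 0.237562), Y(Ω₂)=(0.125707, -0.318439)
  term(m=-3) = (0.005170, -0.041102)   from Y*(Ω₁)=(0.210138, 0.343076), Y(Ω₂)=(-0.080408, -0.064319)
  term(m=-2) = (0.013081, -0.018836)   from Y*(Ω₁)=(0.064464, -0.024735), Y(Ω₂)=(0.274609, -0.186827)
  term(m=-1) = (0.007178, -0.003754)   from Y*(Ω₁)=(0.060585, 0.327015), Y(Ω₂)=(-0.007167, -0.023277)
  term(m=+0) = (0.051589, 0.000000)   from Y*(Ω₁)=(0.159525, -0.000000), Y(Ω₂)=(0.323388, 0.000000)
  term(m=+1) = (0.007178, 0.003754)   from Y*(Ω₁)=(-0.060585, 0.327015), Y(Ω₂)=(0.007167, -0.023277)
  term(m=+2) = (0.013081, 0.018836)   from Y*(Ω₁)=(0.064464, 0.024735), Y(Ω₂)=(0.274609, 0.186827)
  term(m=+3) = (0.005170, 0.041102)   from Y*(Ω₁)=(-0.210138, 0.343076), Y(Ω₂)=(0.080408, -0.064319)
  term(m=+4) = (0.042464, -0.113928)   from Y*(Ω₁)=(-0.263989, -0.237562), Y(Ω₂)=(0.125707, 0.318439)
  term(m=+5) = (0.041853, -0.037616)   from Y*(Ω₁)=(0.116540, -0.089490), Y(Ω₂)=(0.381834, -0.029566)
Σ over m = (0.271079, 0.000000); ×(4π/11) → (0.309680, 0.000000). Real part: 0.309680

0.309680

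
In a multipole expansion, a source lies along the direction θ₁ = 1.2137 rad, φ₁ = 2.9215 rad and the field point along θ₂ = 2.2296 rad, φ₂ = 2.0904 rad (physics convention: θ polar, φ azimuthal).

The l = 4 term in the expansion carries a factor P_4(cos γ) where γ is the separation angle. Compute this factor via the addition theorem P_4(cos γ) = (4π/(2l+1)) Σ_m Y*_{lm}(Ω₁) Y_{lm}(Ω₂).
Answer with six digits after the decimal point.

0.098599

Summing Y*_{l m}(θ₁,φ₁)·Y_{l m}(θ₂,φ₂) over m ∈ [−4, 4]; prefactor 4π/(2·4+1) = 1.396263:
  term(m=-4) = -0.05801 - 0.01072j   from Y*(Ω₁)=0.21717 - 0.26290j, Y(Ω₂)=-0.08410 - 0.15119j
  term(m=-3) = 0.10866 - 0.08231j   from Y*(Ω₁)=-0.28421 + 0.22070j, Y(Ω₂)=-0.37880 - 0.00454j
  term(m=-2) = 0.00132 - 0.01436j   from Y*(Ω₁)=-0.03843 + 0.01810j, Y(Ω₂)=-0.17211 + 0.29267j
  term(m=-1) = -0.01932 - 0.02118j   from Y*(Ω₁)=0.32428 - 0.07255j, Y(Ω₂)=-0.04284 - 0.07488j
  term(m=+0) = 0.00533 + 0.00000j   from Y*(Ω₁)=-0.01514 + 0.00000j, Y(Ω₂)=-0.35197 + 0.00000j
  term(m=+1) = -0.01932 + 0.02118j   from Y*(Ω₁)=-0.32428 - 0.07255j, Y(Ω₂)=0.04284 - 0.07488j
  term(m=+2) = 0.00132 + 0.01436j   from Y*(Ω₁)=-0.03843 - 0.01810j, Y(Ω₂)=-0.17211 - 0.29267j
  term(m=+3) = 0.10866 + 0.08231j   from Y*(Ω₁)=0.28421 + 0.22070j, Y(Ω₂)=0.37880 - 0.00454j
  term(m=+4) = -0.05801 + 0.01072j   from Y*(Ω₁)=0.21717 + 0.26290j, Y(Ω₂)=-0.08410 + 0.15119j
Σ over m = 0.07062 - 0.00000j; ×(4π/9) → 0.09860 - 0.00000j. Real part: 0.098599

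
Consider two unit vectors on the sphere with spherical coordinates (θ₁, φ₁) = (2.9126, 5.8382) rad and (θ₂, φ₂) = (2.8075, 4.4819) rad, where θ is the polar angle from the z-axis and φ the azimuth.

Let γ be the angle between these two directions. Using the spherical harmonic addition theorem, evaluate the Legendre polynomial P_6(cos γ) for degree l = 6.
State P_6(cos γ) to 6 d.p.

Addition theorem: P_6(cos γ) = (4π/13) Σ_m Y*_{lm}(Ω₁) Y_{lm}(Ω₂), m = −6…6:
  [-6]  conj(Y_{6,-6})(Ω₁) = -0.00006 - 0.00003j ; Y_{6,-6}(Ω₂) = -0.00011 - 0.00059j ; Δ = -0.00000 + 0.00000j
  [-5]  conj(Y_{6,-5})(Ω₁) = 0.00060 + 0.00078j ; Y_{6,-5}(Ω₂) = 0.00548 - 0.00243j ; Δ = 0.00001 + 0.00000j
  [-4]  conj(Y_{6,-4})(Ω₁) = -0.00186 - 0.00874j ; Y_{6,-4}(Ω₂) = 0.02198 + 0.02898j ; Δ = 0.00021 - 0.00025j
  [-3]  conj(Y_{6,-3})(Ω₁) = -0.01289 + 0.05363j ; Y_{6,-3}(Ω₂) = -0.09432 + 0.11394j ; Δ = -0.00489 - 0.00653j
  [-2]  conj(Y_{6,-2})(Ω₁) = 0.14381 - 0.17754j ; Y_{6,-2}(Ω₂) = -0.35193 - 0.17479j ; Δ = -0.08164 + 0.03734j
  [-1]  conj(Y_{6,-1})(Ω₁) = -0.51236 + 0.24434j ; Y_{6,-1}(Ω₂) = 0.13151 - 0.56043j ; Δ = 0.06955 + 0.31928j
  [+0]  conj(Y_{6,0})(Ω₁) = 0.52860 + 0.00000j ; Y_{6,0}(Ω₂) = 0.12833 + 0.00000j ; Δ = 0.06784 + 0.00000j
  [+1]  conj(Y_{6,1})(Ω₁) = 0.51236 + 0.24434j ; Y_{6,1}(Ω₂) = -0.13151 - 0.56043j ; Δ = 0.06955 - 0.31928j
  [+2]  conj(Y_{6,2})(Ω₁) = 0.14381 + 0.17754j ; Y_{6,2}(Ω₂) = -0.35193 + 0.17479j ; Δ = -0.08164 - 0.03734j
  [+3]  conj(Y_{6,3})(Ω₁) = 0.01289 + 0.05363j ; Y_{6,3}(Ω₂) = 0.09432 + 0.11394j ; Δ = -0.00489 + 0.00653j
  [+4]  conj(Y_{6,4})(Ω₁) = -0.00186 + 0.00874j ; Y_{6,4}(Ω₂) = 0.02198 - 0.02898j ; Δ = 0.00021 + 0.00025j
  [+5]  conj(Y_{6,5})(Ω₁) = -0.00060 + 0.00078j ; Y_{6,5}(Ω₂) = -0.00548 - 0.00243j ; Δ = 0.00001 - 0.00000j
  [+6]  conj(Y_{6,6})(Ω₁) = -0.00006 + 0.00003j ; Y_{6,6}(Ω₂) = -0.00011 + 0.00059j ; Δ = -0.00000 - 0.00000j
Accumulated sum 0.03430 + 0.00000j; after 4π/(2l+1) scaling, 0.03316 + 0.00000j ⇒ P_6 = 0.033158

0.033158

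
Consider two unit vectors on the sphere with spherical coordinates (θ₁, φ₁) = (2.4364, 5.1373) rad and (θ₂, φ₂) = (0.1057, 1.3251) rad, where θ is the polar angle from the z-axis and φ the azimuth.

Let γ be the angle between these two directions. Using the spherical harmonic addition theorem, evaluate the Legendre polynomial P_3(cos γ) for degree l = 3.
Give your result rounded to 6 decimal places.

Summing Y*_{l m}(θ₁,φ₁)·Y_{l m}(θ₂,φ₂) over m ∈ [−3, 3]; prefactor 4π/(2·3+1) = 1.795196:
  m=-3: Y*=(-0.108677, 0.033150)  Y=(-0.000329, 0.000363)  product (0.000024, -0.000050)
  m=-2: Y*=(0.215834, 0.245603)  Y=(-0.009974, -0.005338)  product (-0.000842, -0.003602)
  m=-1: Y*=(0.164016, -0.362486)  Y=(0.032712, -0.130450)  product (-0.041921, -0.033253)
  m=+0: Y*=(0.028613, -0.000000)  Y=(0.721534, 0.000000)  product (0.020645, 0.000000)
  m=+1: Y*=(-0.164016, -0.362486)  Y=(-0.032712, -0.130450)  product (-0.041921, 0.033253)
  m=+2: Y*=(0.215834, -0.245603)  Y=(-0.009974, 0.005338)  product (-0.000842, 0.003602)
  m=+3: Y*=(0.108677, 0.033150)  Y=(0.000329, 0.000363)  product (0.000024, 0.000050)
Accumulated sum (-0.064832, 0.000000); after 4π/(2l+1) scaling, (-0.116387, 0.000000) ⇒ P_3 = -0.116387

-0.116387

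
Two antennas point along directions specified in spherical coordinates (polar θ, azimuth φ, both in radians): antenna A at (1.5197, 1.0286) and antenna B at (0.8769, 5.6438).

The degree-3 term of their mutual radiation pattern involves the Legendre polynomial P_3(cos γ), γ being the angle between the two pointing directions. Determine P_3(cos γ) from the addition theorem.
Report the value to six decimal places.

0.062571

Term-by-term m-sum for l=3 (normalisation 4π/7 = 1.795196):
  term(m=-3) = +0.022645-0.075454i   from Y*(Ω₁)=-0.414946+0.023175i, Y(Ω₂)=-0.064529+0.178236i
  term(m=-2) = -0.019731-0.003884i   from Y*(Ω₁)=-0.024336+0.046023i, Y(Ω₂)=+0.111205+0.369917i
  term(m=-1) = +0.008026-0.082317i   from Y*(Ω₁)=-0.164377-0.272862i, Y(Ω₂)=+0.208350+0.154927i
  term(m=+0) = +0.012975+0.000000i   from Y*(Ω₁)=-0.056930-0.000000i, Y(Ω₂)=-0.227911+0.000000i
  term(m=+1) = +0.008026+0.082317i   from Y*(Ω₁)=+0.164377-0.272862i, Y(Ω₂)=-0.208350+0.154927i
  term(m=+2) = -0.019731+0.003884i   from Y*(Ω₁)=-0.024336-0.046023i, Y(Ω₂)=+0.111205-0.369917i
  term(m=+3) = +0.022645+0.075454i   from Y*(Ω₁)=+0.414946+0.023175i, Y(Ω₂)=+0.064529+0.178236i
Total Σ_m = +0.034855+0.000000i. Multiply by 1.795196: +0.062571+0.000000i. P_3(cos γ) = 0.062571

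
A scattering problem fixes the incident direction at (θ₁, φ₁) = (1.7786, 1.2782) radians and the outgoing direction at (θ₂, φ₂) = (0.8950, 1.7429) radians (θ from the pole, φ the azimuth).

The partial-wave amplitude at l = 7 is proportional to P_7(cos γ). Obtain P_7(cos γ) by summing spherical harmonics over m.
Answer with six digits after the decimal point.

Expand P_7 via completeness: Σ_{m} conj(Y_{7,m}) at Ω₁ times Y_{7,m} at Ω₂ —
  term(m=-7) = -0.037555+0.004198i   from Y*(Ω₁)=-0.381417+0.197300i, Y(Ω₂)=+0.082169+0.031499i
  term(m=-6) = +0.083906+0.030951i   from Y*(Ω₁)=-0.062245-0.333015i, Y(Ω₂)=-0.135309+0.226667i
  term(m=-5) = +0.043565+0.046511i   from Y*(Ω₁)=-0.146153-0.015819i, Y(Ω₂)=-0.328675-0.282665i
  term(m=-4) = -0.034232-0.115555i   from Y*(Ω₁)=+0.132363-0.312709i, Y(Ω₂)=+0.274086-0.225484i
  term(m=-3) = -0.000401+0.002246i   from Y*(Ω₁)=-0.035868-0.029785i, Y(Ω₂)=-0.024161-0.042562i
  term(m=-2) = +0.071629-0.095925i   from Y*(Ω₁)=+0.272493-0.180558i, Y(Ω₂)=+0.344754-0.123587i
  term(m=-1) = +0.000740-0.000371i   from Y*(Ω₁)=-0.002119-0.007034i, Y(Ω₂)=+0.019306+0.111069i
  term(m=+0) = +0.107827+0.000000i   from Y*(Ω₁)=+0.321409-0.000000i, Y(Ω₂)=+0.335481+0.000000i
  term(m=+1) = +0.000740+0.000371i   from Y*(Ω₁)=+0.002119-0.007034i, Y(Ω₂)=-0.019306+0.111069i
  term(m=+2) = +0.071629+0.095925i   from Y*(Ω₁)=+0.272493+0.180558i, Y(Ω₂)=+0.344754+0.123587i
  term(m=+3) = -0.000401-0.002246i   from Y*(Ω₁)=+0.035868-0.029785i, Y(Ω₂)=+0.024161-0.042562i
  term(m=+4) = -0.034232+0.115555i   from Y*(Ω₁)=+0.132363+0.312709i, Y(Ω₂)=+0.274086+0.225484i
  term(m=+5) = +0.043565-0.046511i   from Y*(Ω₁)=+0.146153-0.015819i, Y(Ω₂)=+0.328675-0.282665i
  term(m=+6) = +0.083906-0.030951i   from Y*(Ω₁)=-0.062245+0.333015i, Y(Ω₂)=-0.135309-0.226667i
  term(m=+7) = -0.037555-0.004198i   from Y*(Ω₁)=+0.381417+0.197300i, Y(Ω₂)=-0.082169+0.031499i
Total Σ_m = +0.363130+0.000000i. Multiply by 0.837758: +0.304215+0.000000i. P_7(cos γ) = 0.304215

0.304215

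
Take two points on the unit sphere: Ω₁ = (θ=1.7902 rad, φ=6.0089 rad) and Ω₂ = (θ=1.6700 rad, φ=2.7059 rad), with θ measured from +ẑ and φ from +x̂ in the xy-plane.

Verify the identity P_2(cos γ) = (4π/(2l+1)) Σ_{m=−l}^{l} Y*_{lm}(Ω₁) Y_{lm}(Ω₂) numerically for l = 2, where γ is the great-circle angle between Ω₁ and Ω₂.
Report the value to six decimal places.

Summing Y*_{l m}(θ₁,φ₁)·Y_{l m}(θ₂,φ₂) over m ∈ [−2, 2]; prefactor 4π/(2·2+1) = 2.513274:
  term(m=-2) = 0.13348 + 0.04465j   from Y*(Ω₁)=0.31398 - 0.19189j, Y(Ω₂)=0.24623 + 0.29269j
  term(m=-1) = -0.01233 - 0.00201j   from Y*(Ω₁)=-0.15798 + 0.04445j, Y(Ω₂)=0.06902 + 0.03213j
  term(m=+0) = 0.08282 + 0.00000j   from Y*(Ω₁)=-0.27057 + 0.00000j, Y(Ω₂)=-0.30611 + 0.00000j
  term(m=+1) = -0.01233 + 0.00201j   from Y*(Ω₁)=0.15798 + 0.04445j, Y(Ω₂)=-0.06902 + 0.03213j
  term(m=+2) = 0.13348 - 0.04465j   from Y*(Ω₁)=0.31398 + 0.19189j, Y(Ω₂)=0.24623 - 0.29269j
Accumulated sum 0.32511 + 0.00000j; after 4π/(2l+1) scaling, 0.81709 + 0.00000j ⇒ P_2 = 0.817090

0.817090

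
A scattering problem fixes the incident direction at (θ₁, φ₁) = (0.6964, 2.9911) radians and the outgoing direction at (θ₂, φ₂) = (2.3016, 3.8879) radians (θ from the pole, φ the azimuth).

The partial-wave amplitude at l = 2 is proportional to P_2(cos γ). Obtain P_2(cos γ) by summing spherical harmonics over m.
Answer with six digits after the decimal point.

Summing Y*_{l m}(θ₁,φ₁)·Y_{l m}(θ₂,φ₂) over m ∈ [−2, 2]; prefactor 4π/(2·2+1) = 2.513274:
  term(m=-2) = -0.00752 - 0.03320j   from Y*(Ω₁)=0.15180 - 0.04712j, Y(Ω₂)=0.01673 - 0.21353j
  term(m=-1) = -0.09111 + 0.11406j   from Y*(Ω₁)=-0.37587 + 0.05700j, Y(Ω₂)=0.28191 - 0.26069j
  term(m=+0) = 0.02563 + 0.00000j   from Y*(Ω₁)=0.24146 + 0.00000j, Y(Ω₂)=0.10614 + 0.00000j
  term(m=+1) = -0.09111 - 0.11406j   from Y*(Ω₁)=0.37587 + 0.05700j, Y(Ω₂)=-0.28191 - 0.26069j
  term(m=+2) = -0.00752 + 0.03320j   from Y*(Ω₁)=0.15180 + 0.04712j, Y(Ω₂)=0.01673 + 0.21353j
Total Σ_m = -0.17163 + 0.00000j. Multiply by 2.513274: -0.43134 + 0.00000j. P_2(cos γ) = -0.431344

-0.431344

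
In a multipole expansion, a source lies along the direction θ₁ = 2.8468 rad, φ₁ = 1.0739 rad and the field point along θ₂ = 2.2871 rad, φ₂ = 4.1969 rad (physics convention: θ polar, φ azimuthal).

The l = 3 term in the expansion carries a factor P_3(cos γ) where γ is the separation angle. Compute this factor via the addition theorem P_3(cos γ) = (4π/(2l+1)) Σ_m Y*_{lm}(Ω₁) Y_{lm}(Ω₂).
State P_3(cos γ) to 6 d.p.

-0.442499

Expand P_3 via completeness: Σ_{m} conj(Y_{3,m}) at Ω₁ times Y_{3,m} at Ω₂ —
  m=-3: Y*=-0.01020 - 0.00082j  Y=0.17896 - 0.00435j  product -0.00183 - 0.00010j
  m=-2: Y*=0.04503 - 0.06918j  Y=0.19620 + 0.32745j  product 0.03149 + 0.00117j
  m=-1: Y*=0.16015 + 0.29533j  Y=-0.13886 + 0.24508j  product -0.09462 - 0.00176j
  m=+0: Y*=-0.56344 + 0.00000j  Y=0.20690 + 0.00000j  product -0.11657 + 0.00000j
  m=+1: Y*=-0.16015 + 0.29533j  Y=0.13886 + 0.24508j  product -0.09462 + 0.00176j
  m=+2: Y*=0.04503 + 0.06918j  Y=0.19620 - 0.32745j  product 0.03149 - 0.00117j
  m=+3: Y*=0.01020 - 0.00082j  Y=-0.17896 - 0.00435j  product -0.00183 + 0.00010j
Σ over m = -0.24649 + 0.00000j; ×(4π/7) → -0.44250 + 0.00000j. Real part: -0.442499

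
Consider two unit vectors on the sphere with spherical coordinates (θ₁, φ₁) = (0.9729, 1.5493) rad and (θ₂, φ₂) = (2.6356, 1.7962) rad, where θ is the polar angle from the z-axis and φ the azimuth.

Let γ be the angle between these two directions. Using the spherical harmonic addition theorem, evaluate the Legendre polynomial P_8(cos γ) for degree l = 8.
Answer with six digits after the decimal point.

Term-by-term m-sum for l=8 (normalisation 4π/17 = 0.739198):
  m=-8: Y*=+0.110598-0.019209i  Y=-0.000362-0.001527i  product -0.000069-0.000162i
  m=-7: Y*=-0.045842-0.302349i  Y=-0.011330+0.000080i  product +0.000543+0.003422i
  m=-6: Y*=-0.446624+0.057926i  Y=-0.011075+0.049905i  product +0.002055-0.022930i
  m=-5: Y*=+0.033200+0.307701i  Y=+0.145629+0.069232i  product -0.016468+0.047109i
  m=-4: Y*=-0.112039+0.009658i  Y=+0.221839-0.280482i  product -0.022146+0.033567i
  m=-3: Y*=+0.023665+0.366453i  Y=-0.323200-0.402785i  product +0.139953-0.127970i
  m=-2: Y*=+0.077413-0.003330i  Y=-0.312653+0.151340i  product -0.023700+0.012757i
  m=-1: Y*=+0.007122+0.331264i  Y=-0.045091-0.196647i  product +0.064821-0.016338i
  m=+0: Y*=+0.129590-0.000000i  Y=-0.428316+0.000000i  product -0.055505+0.000000i
  m=+1: Y*=-0.007122+0.331264i  Y=+0.045091-0.196647i  product +0.064821+0.016338i
  m=+2: Y*=+0.077413+0.003330i  Y=-0.312653-0.151340i  product -0.023700-0.012757i
  m=+3: Y*=-0.023665+0.366453i  Y=+0.323200-0.402785i  product +0.139953+0.127970i
  m=+4: Y*=-0.112039-0.009658i  Y=+0.221839+0.280482i  product -0.022146-0.033567i
  m=+5: Y*=-0.033200+0.307701i  Y=-0.145629+0.069232i  product -0.016468-0.047109i
  m=+6: Y*=-0.446624-0.057926i  Y=-0.011075-0.049905i  product +0.002055+0.022930i
  m=+7: Y*=+0.045842-0.302349i  Y=+0.011330+0.000080i  product +0.000543-0.003422i
  m=+8: Y*=+0.110598+0.019209i  Y=-0.000362+0.001527i  product -0.000069+0.000162i
Σ over m = +0.234475-0.000000i; ×(4π/17) → +0.173323-0.000000i. Real part: 0.173323

0.173323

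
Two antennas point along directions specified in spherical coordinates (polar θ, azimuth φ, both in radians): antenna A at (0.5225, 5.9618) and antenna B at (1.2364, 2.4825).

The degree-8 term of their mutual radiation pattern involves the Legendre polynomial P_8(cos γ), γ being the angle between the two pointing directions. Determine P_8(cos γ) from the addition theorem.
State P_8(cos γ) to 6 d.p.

Summing Y*_{l m}(θ₁,φ₁)·Y_{l m}(θ₂,φ₂) over m ∈ [−8, 8]; prefactor 4π/(2·8+1) = 0.739198:
  [-8]  conj(Y_{8,-8})(Ω₁) = -0.001669-0.001071i ; Y_{8,-8}(Ω₂) = +0.173650-0.276759i ; Δ = -0.000586+0.000276i
  [-7]  conj(Y_{8,-7})(Ω₁) = -0.008649-0.010719i ; Y_{8,-7}(Ω₂) = +0.044763+0.451865i ; Δ = +0.004456-0.004388i
  [-6]  conj(Y_{8,-6})(Ω₁) = -0.020886-0.055909i ; Y_{8,-6}(Ω₂) = -0.113172-0.119590i ; Δ = -0.004322+0.008825i
  [-5]  conj(Y_{8,-5})(Ω₁) = -0.006511-0.180140i ; Y_{8,-5}(Ω₂) = -0.274556-0.042583i ; Δ = -0.005883+0.049736i
  [-4]  conj(Y_{8,-4})(Ω₁) = +0.107053-0.365054i ; Y_{8,-4}(Ω₂) = +0.246630-0.136412i ; Δ = -0.023395-0.104637i
  [-3]  conj(Y_{8,-3})(Ω₁) = +0.293293-0.422655i ; Y_{8,-3}(Ω₂) = +0.062279-0.144683i ; Δ = -0.042885-0.068757i
  [-2]  conj(Y_{8,-2})(Ω₁) = +0.237758-0.178047i ; Y_{8,-2}(Ω₂) = +0.077266+0.299334i ; Δ = +0.071666+0.057412i
  [-1]  conj(Y_{8,-1})(Ω₁) = -0.239990+0.079899i ; Y_{8,-1}(Ω₂) = +0.080319+0.062219i ; Δ = -0.024247-0.008515i
  [+0]  conj(Y_{8,0})(Ω₁) = -0.396405-0.000000i ; Y_{8,0}(Ω₂) = -0.313142+0.000000i ; Δ = +0.124131+0.000000i
  [+1]  conj(Y_{8,1})(Ω₁) = +0.239990+0.079899i ; Y_{8,1}(Ω₂) = -0.080319+0.062219i ; Δ = -0.024247+0.008515i
  [+2]  conj(Y_{8,2})(Ω₁) = +0.237758+0.178047i ; Y_{8,2}(Ω₂) = +0.077266-0.299334i ; Δ = +0.071666-0.057412i
  [+3]  conj(Y_{8,3})(Ω₁) = -0.293293-0.422655i ; Y_{8,3}(Ω₂) = -0.062279-0.144683i ; Δ = -0.042885+0.068757i
  [+4]  conj(Y_{8,4})(Ω₁) = +0.107053+0.365054i ; Y_{8,4}(Ω₂) = +0.246630+0.136412i ; Δ = -0.023395+0.104637i
  [+5]  conj(Y_{8,5})(Ω₁) = +0.006511-0.180140i ; Y_{8,5}(Ω₂) = +0.274556-0.042583i ; Δ = -0.005883-0.049736i
  [+6]  conj(Y_{8,6})(Ω₁) = -0.020886+0.055909i ; Y_{8,6}(Ω₂) = -0.113172+0.119590i ; Δ = -0.004322-0.008825i
  [+7]  conj(Y_{8,7})(Ω₁) = +0.008649-0.010719i ; Y_{8,7}(Ω₂) = -0.044763+0.451865i ; Δ = +0.004456+0.004388i
  [+8]  conj(Y_{8,8})(Ω₁) = -0.001669+0.001071i ; Y_{8,8}(Ω₂) = +0.173650+0.276759i ; Δ = -0.000586-0.000276i
Accumulated sum +0.073739-0.000000i; after 4π/(2l+1) scaling, +0.054508-0.000000i ⇒ P_8 = 0.054508

0.054508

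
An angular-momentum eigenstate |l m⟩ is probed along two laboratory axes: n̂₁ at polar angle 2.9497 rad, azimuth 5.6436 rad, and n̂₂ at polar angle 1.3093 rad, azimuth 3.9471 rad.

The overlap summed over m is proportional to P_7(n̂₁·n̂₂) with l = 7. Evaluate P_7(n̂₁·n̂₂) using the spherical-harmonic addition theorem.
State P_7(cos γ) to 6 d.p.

0.254919

Addition theorem: P_7(cos γ) = (4π/15) Σ_m Y*_{lm}(Ω₁) Y_{lm}(Ω₂), m = −7…7:
  m=-7: -0.00000 + 0.00000j × -0.31375 - 0.23587j = 0.00000 - 0.00000j  (running Σ = 0.00000 - 0.00000j)
  m=-6: 0.00007 - 0.00006j × 0.04731 + 0.39019j = 0.00003 + 0.00002j  (running Σ = 0.00003 + 0.00002j)
  m=-5: -0.00107 + 0.00006j × -0.02560 + 0.03135j = 0.00003 - 0.00003j  (running Σ = 0.00005 - 0.00001j)
  m=-4: 0.00758 + 0.00500j × 0.35094 - 0.02829j = 0.00280 + 0.00154j  (running Σ = 0.00285 + 0.00153j)
  m=-3: -0.01889 - 0.05208j × -0.05765 - 0.05108j = -0.00157 + 0.00397j  (running Σ = 0.00128 + 0.00550j)
  m=-2: -0.06712 + 0.22359j × -0.01258 - 0.31254j = 0.07072 + 0.01816j  (running Σ = 0.07201 + 0.02366j)
  m=-1: 0.48200 - 0.35856j × -0.08291 + 0.08632j = -0.00901 + 0.07133j  (running Σ = 0.06299 + 0.09499j)
  m=0: -0.59715 + 0.00000j × -0.29859 + 0.00000j = 0.17831 + 0.00000j  (running Σ = 0.24130 + 0.09499j)
  m=1: -0.48200 - 0.35856j × 0.08291 + 0.08632j = -0.00901 - 0.07133j  (running Σ = 0.23228 + 0.02366j)
  m=2: -0.06712 - 0.22359j × -0.01258 + 0.31254j = 0.07072 - 0.01816j  (running Σ = 0.30301 + 0.00550j)
  m=3: 0.01889 - 0.05208j × 0.05765 - 0.05108j = -0.00157 - 0.00397j  (running Σ = 0.30143 + 0.00153j)
  m=4: 0.00758 - 0.00500j × 0.35094 + 0.02829j = 0.00280 - 0.00154j  (running Σ = 0.30424 - 0.00001j)
  m=5: 0.00107 + 0.00006j × 0.02560 + 0.03135j = 0.00003 + 0.00003j  (running Σ = 0.30426 + 0.00002j)
  m=6: 0.00007 + 0.00006j × 0.04731 - 0.39019j = 0.00003 - 0.00002j  (running Σ = 0.30429 - 0.00000j)
  m=7: 0.00000 + 0.00000j × 0.31375 - 0.23587j = 0.00000 + 0.00000j  (running Σ = 0.30429 + 0.00000j)
Accumulated sum 0.30429 + 0.00000j; after 4π/(2l+1) scaling, 0.25492 + 0.00000j ⇒ P_7 = 0.254919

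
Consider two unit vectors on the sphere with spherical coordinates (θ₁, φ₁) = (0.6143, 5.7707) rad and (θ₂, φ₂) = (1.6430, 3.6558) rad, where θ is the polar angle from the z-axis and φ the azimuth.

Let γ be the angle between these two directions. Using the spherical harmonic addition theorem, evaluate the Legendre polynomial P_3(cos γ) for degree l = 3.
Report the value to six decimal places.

Summing Y*_{l m}(θ₁,φ₁)·Y_{l m}(θ₂,φ₂) over m ∈ [−3, 3]; prefactor 4π/(2·3+1) = 1.795196:
  m=-3: Y*=(0.002663, -0.079849)  Y=(-0.011662, 0.413807)  product (0.033011, 0.002033)
  m=-2: Y*=(0.144032, -0.237138)  Y=(-0.037858, 0.062817)  product (0.009444, 0.018025)
  m=-1: Y*=(0.379709, -0.213634)  Y=(0.273351, -0.154415)  product (0.070806, -0.117030)
  m=+0: Y*=(0.103346, -0.000000)  Y=(0.080063, 0.000000)  product (0.008274, 0.000000)
  m=+1: Y*=(-0.379709, -0.213634)  Y=(-0.273351, -0.154415)  product (0.070806, 0.117030)
  m=+2: Y*=(0.144032, 0.237138)  Y=(-0.037858, -0.062817)  product (0.009444, -0.018025)
  m=+3: Y*=(-0.002663, -0.079849)  Y=(0.011662, 0.413807)  product (0.033011, -0.002033)
Accumulated sum (0.234794, 0.000000); after 4π/(2l+1) scaling, (0.421502, 0.000000) ⇒ P_3 = 0.421502

0.421502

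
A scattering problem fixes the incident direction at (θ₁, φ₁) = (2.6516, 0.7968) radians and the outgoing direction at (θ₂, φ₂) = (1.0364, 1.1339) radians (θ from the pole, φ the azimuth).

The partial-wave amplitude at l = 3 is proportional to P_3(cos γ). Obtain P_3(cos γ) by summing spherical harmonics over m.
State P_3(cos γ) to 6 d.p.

Addition theorem: P_3(cos γ) = (4π/7) Σ_m Y*_{lm}(Ω₁) Y_{lm}(Ω₂), m = −3…3:
  term(m=-3) = +0.006138-0.009801i   from Y*(Ω₁)=-0.031785+0.029682i, Y(Ω₂)=-0.256967+0.068388i
  term(m=-2) = -0.060145+0.048063i   from Y*(Ω₁)=+0.004554-0.199667i, Y(Ω₂)=-0.247456-0.295583i
  term(m=-1) = +0.034300-0.012021i   from Y*(Ω₁)=+0.307523+0.314617i, Y(Ω₂)=+0.034956-0.074854i
  term(m=+0) = +0.095128+0.000000i   from Y*(Ω₁)=-0.293899-0.000000i, Y(Ω₂)=-0.323676+0.000000i
  term(m=+1) = +0.034300+0.012021i   from Y*(Ω₁)=-0.307523+0.314617i, Y(Ω₂)=-0.034956-0.074854i
  term(m=+2) = -0.060145-0.048063i   from Y*(Ω₁)=+0.004554+0.199667i, Y(Ω₂)=-0.247456+0.295583i
  term(m=+3) = +0.006138+0.009801i   from Y*(Ω₁)=+0.031785+0.029682i, Y(Ω₂)=+0.256967+0.068388i
Accumulated sum +0.055714+0.000000i; after 4π/(2l+1) scaling, +0.100017+0.000000i ⇒ P_3 = 0.100017

0.100017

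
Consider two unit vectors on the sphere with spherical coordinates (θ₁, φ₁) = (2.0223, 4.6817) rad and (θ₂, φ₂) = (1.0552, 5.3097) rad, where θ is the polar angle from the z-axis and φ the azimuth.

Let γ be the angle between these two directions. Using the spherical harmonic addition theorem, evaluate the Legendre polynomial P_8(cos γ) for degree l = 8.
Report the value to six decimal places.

Term-by-term m-sum for l=8 (normalisation 4π/17 = 0.739198):
  [-8]  conj(Y_{8,-8})(Ω₁) = +0.214824-0.053828i ; Y_{8,-8}(Ω₂) = +0.011174+0.168799i ; Δ = +0.011486+0.035661i
  [-7]  conj(Y_{8,-7})(Ω₁) = -0.091572-0.419690i ; Y_{8,-7}(Ω₂) = +0.330643+0.194268i ; Δ = +0.051255-0.156557i
  [-6]  conj(Y_{8,-6})(Ω₁) = -0.364422+0.067871i ; Y_{8,-6}(Ω₂) = +0.390409-0.184883i ; Δ = -0.129726+0.093873i
  [-5]  conj(Y_{8,-5})(Ω₁) = -0.004618-0.029859i ; Y_{8,-5}(Ω₂) = +0.019950-0.127646i ; Δ = -0.003904-0.000006i
  [-4]  conj(Y_{8,-4})(Ω₁) = -0.350802+0.043281i ; Y_{8,-4}(Ω₂) = +0.209305+0.195908i ; Δ = -0.081904-0.059666i
  [-3]  conj(Y_{8,-3})(Ω₁) = +0.013689+0.148260i ; Y_{8,-3}(Ω₂) = +0.281061-0.063186i ; Δ = +0.013215+0.040805i
  [-2]  conj(Y_{8,-2})(Ω₁) = -0.283156+0.017401i ; Y_{8,-2}(Ω₂) = -0.056121+0.142086i ; Δ = +0.013419-0.041209i
  [-1]  conj(Y_{8,-1})(Ω₁) = +0.006454+0.210243i ; Y_{8,-1}(Ω₂) = +0.180603+0.265515i ; Δ = -0.054657+0.039684i
  [+0]  conj(Y_{8,0})(Ω₁) = -0.255681-0.000000i ; Y_{8,0}(Ω₂) = -0.107736+0.000000i ; Δ = +0.027546+0.000000i
  [+1]  conj(Y_{8,1})(Ω₁) = -0.006454+0.210243i ; Y_{8,1}(Ω₂) = -0.180603+0.265515i ; Δ = -0.054657-0.039684i
  [+2]  conj(Y_{8,2})(Ω₁) = -0.283156-0.017401i ; Y_{8,2}(Ω₂) = -0.056121-0.142086i ; Δ = +0.013419+0.041209i
  [+3]  conj(Y_{8,3})(Ω₁) = -0.013689+0.148260i ; Y_{8,3}(Ω₂) = -0.281061-0.063186i ; Δ = +0.013215-0.040805i
  [+4]  conj(Y_{8,4})(Ω₁) = -0.350802-0.043281i ; Y_{8,4}(Ω₂) = +0.209305-0.195908i ; Δ = -0.081904+0.059666i
  [+5]  conj(Y_{8,5})(Ω₁) = +0.004618-0.029859i ; Y_{8,5}(Ω₂) = -0.019950-0.127646i ; Δ = -0.003904+0.000006i
  [+6]  conj(Y_{8,6})(Ω₁) = -0.364422-0.067871i ; Y_{8,6}(Ω₂) = +0.390409+0.184883i ; Δ = -0.129726-0.093873i
  [+7]  conj(Y_{8,7})(Ω₁) = +0.091572-0.419690i ; Y_{8,7}(Ω₂) = -0.330643+0.194268i ; Δ = +0.051255+0.156557i
  [+8]  conj(Y_{8,8})(Ω₁) = +0.214824+0.053828i ; Y_{8,8}(Ω₂) = +0.011174-0.168799i ; Δ = +0.011486-0.035661i
Total Σ_m = -0.334083+0.000000i. Multiply by 0.739198: -0.246954+0.000000i. P_8(cos γ) = -0.246954

-0.246954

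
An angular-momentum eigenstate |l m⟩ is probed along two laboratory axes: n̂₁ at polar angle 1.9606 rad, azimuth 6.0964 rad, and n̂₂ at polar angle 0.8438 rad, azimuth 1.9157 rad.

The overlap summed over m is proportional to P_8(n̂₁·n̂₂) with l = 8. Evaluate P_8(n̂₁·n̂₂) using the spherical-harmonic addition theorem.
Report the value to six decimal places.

Summing Y*_{l m}(θ₁,φ₁)·Y_{l m}(θ₂,φ₂) over m ∈ [−8, 8]; prefactor 4π/(2·8+1) = 0.739198:
  m=-8: Y*=+0.021113-0.275403i  Y=-0.046451-0.018680i  product -0.006125+0.012398i
  m=-7: Y*=-0.118135+0.438256i  Y=+0.118433-0.133069i  product +0.044327+0.067624i
  m=-6: Y*=+0.119600-0.247537i  Y=+0.176207+0.323601i  product +0.101178-0.004915i
  m=-5: Y*=+0.103763-0.140279i  Y=-0.450953+0.069873i  product -0.036991+0.070510i
  m=-4: Y*=-0.254188+0.235447i  Y=+0.044040-0.227541i  product +0.042380+0.068207i
  m=-3: Y*=-0.013067+0.008199i  Y=-0.182177-0.108235i  product +0.003268-0.000079i
  m=-2: Y*=+0.311927-0.122268i  Y=+0.277839-0.229220i  product +0.058639-0.105471i
  m=-1: Y*=-0.049941+0.009438i  Y=-0.017778-0.049485i  product +0.001355+0.002304i
  m=+0: Y*=-0.325427-0.000000i  Y=+0.366176+0.000000i  product -0.119164-0.000000i
  m=+1: Y*=+0.049941+0.009438i  Y=+0.017778-0.049485i  product +0.001355-0.002304i
  m=+2: Y*=+0.311927+0.122268i  Y=+0.277839+0.229220i  product +0.058639+0.105471i
  m=+3: Y*=+0.013067+0.008199i  Y=+0.182177-0.108235i  product +0.003268+0.000079i
  m=+4: Y*=-0.254188-0.235447i  Y=+0.044040+0.227541i  product +0.042380-0.068207i
  m=+5: Y*=-0.103763-0.140279i  Y=+0.450953+0.069873i  product -0.036991-0.070510i
  m=+6: Y*=+0.119600+0.247537i  Y=+0.176207-0.323601i  product +0.101178+0.004915i
  m=+7: Y*=+0.118135+0.438256i  Y=-0.118433-0.133069i  product +0.044327-0.067624i
  m=+8: Y*=+0.021113+0.275403i  Y=-0.046451+0.018680i  product -0.006125-0.012398i
Total Σ_m = +0.296897-0.000000i. Multiply by 0.739198: +0.219466-0.000000i. P_8(cos γ) = 0.219466

0.219466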